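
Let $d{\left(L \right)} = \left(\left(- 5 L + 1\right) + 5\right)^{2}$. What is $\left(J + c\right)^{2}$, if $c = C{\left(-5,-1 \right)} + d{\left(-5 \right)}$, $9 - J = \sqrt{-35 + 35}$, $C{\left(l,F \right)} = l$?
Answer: $931225$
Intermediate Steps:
$d{\left(L \right)} = \left(6 - 5 L\right)^{2}$ ($d{\left(L \right)} = \left(\left(1 - 5 L\right) + 5\right)^{2} = \left(6 - 5 L\right)^{2}$)
$J = 9$ ($J = 9 - \sqrt{-35 + 35} = 9 - \sqrt{0} = 9 - 0 = 9 + 0 = 9$)
$c = 956$ ($c = -5 + \left(-6 + 5 \left(-5\right)\right)^{2} = -5 + \left(-6 - 25\right)^{2} = -5 + \left(-31\right)^{2} = -5 + 961 = 956$)
$\left(J + c\right)^{2} = \left(9 + 956\right)^{2} = 965^{2} = 931225$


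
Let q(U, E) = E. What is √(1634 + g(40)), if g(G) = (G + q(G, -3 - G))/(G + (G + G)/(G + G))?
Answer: √2746631/41 ≈ 40.422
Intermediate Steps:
g(G) = -3/(1 + G) (g(G) = (G + (-3 - G))/(G + (G + G)/(G + G)) = -3/(G + (2*G)/((2*G))) = -3/(G + (2*G)*(1/(2*G))) = -3/(G + 1) = -3/(1 + G))
√(1634 + g(40)) = √(1634 - 3/(1 + 40)) = √(1634 - 3/41) = √(66991/41) = √2746631/41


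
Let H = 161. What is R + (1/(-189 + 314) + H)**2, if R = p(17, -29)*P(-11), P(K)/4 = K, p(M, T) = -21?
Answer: 419493376/15625 ≈ 26848.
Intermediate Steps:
P(K) = 4*K
R = 924 (R = -84*(-11) = -21*(-44) = 924)
R + (1/(-189 + 314) + H)**2 = 924 + (1/(-189 + 314) + 161)**2 = 924 + (1/125 + 161)**2 = 924 + (20126/125)**2 = 924 + 405055876/15625 = 419493376/15625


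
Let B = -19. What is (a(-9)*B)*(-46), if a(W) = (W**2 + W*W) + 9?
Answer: 149454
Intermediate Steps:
a(W) = 9 + 2*W**2 (a(W) = (W**2 + W**2) + 9 = 2*W**2 + 9 = 9 + 2*W**2)
(a(-9)*B)*(-46) = ((9 + 2*(-9)**2)*(-19))*(-46) = ((9 + 2*81)*(-19))*(-46) = ((9 + 162)*(-19))*(-46) = (171*(-19))*(-46) = -3249*(-46) = 149454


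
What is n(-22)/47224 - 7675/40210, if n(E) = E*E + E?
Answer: -17193359/94943852 ≈ -0.18109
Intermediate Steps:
n(E) = E + E**2 (n(E) = E**2 + E = E + E**2)
n(-22)/47224 - 7675/40210 = -22*(1 - 22)/47224 - 7675/40210 = -22*(-21)*(1/47224) - 7675*1/40210 = 462*(1/47224) - 1535/8042 = 231/23612 - 1535/8042 = -17193359/94943852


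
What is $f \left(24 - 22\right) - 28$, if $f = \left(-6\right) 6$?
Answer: $-100$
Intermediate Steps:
$f = -36$
$f \left(24 - 22\right) - 28 = - 36 \left(24 - 22\right) - 28 = \left(-36\right) 2 - 28 = -72 - 28 = -100$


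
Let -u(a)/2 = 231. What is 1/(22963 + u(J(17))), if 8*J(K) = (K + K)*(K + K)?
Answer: 1/22501 ≈ 4.4442e-5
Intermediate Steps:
J(K) = K²/2 (J(K) = ((K + K)*(K + K))/8 = ((2*K)*(2*K))/8 = (4*K²)/8 = K²/2)
u(a) = -462 (u(a) = -2*231 = -462)
1/(22963 + u(J(17))) = 1/(22963 - 462) = 1/22501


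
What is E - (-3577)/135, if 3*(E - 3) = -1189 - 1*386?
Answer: -66893/135 ≈ -495.50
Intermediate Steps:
E = -522 (E = 3 + (-1189 - 1*386)/3 = 3 + (-1189 - 386)/3 = 3 + (1/3)*(-1575) = 3 - 525 = -522)
E - (-3577)/135 = -522 - (-3577)/135 = -522 - 1*(-3577/135) = -522 + 3577/135 = -66893/135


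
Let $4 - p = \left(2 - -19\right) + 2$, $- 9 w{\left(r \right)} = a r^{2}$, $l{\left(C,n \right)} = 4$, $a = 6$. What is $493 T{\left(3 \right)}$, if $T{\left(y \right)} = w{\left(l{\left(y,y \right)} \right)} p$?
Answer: $\frac{299744}{3} \approx 99915.0$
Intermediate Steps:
$w{\left(r \right)} = - \frac{2 r^{2}}{3}$ ($w{\left(r \right)} = - \frac{6 r^{2}}{9} = - \frac{2 r^{2}}{3}$)
$p = -19$ ($p = 4 - \left(\left(2 - -19\right) + 2\right) = 4 - \left(\left(2 + \left(20 - 1\right)\right) + 2\right) = 4 - \left(\left(2 + 19\right) + 2\right) = 4 - \left(21 + 2\right) = 4 - 23 = -19$)
$T{\left(y \right)} = \frac{608}{3}$ ($T{\left(y \right)} = - \frac{2 \cdot 4^{2}}{3} \left(-19\right) = \left(- \frac{2}{3}\right) 16 \left(-19\right) = \left(- \frac{32}{3}\right) \left(-19\right) = \frac{608}{3}$)
$493 T{\left(3 \right)} = 493 \cdot \frac{608}{3} = \frac{299744}{3}$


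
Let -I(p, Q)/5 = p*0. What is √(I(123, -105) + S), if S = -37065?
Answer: I*√37065 ≈ 192.52*I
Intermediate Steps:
I(p, Q) = 0 (I(p, Q) = -5*p*0 = -5*0 = 0)
√(I(123, -105) + S) = √(0 - 37065) = √(-37065) = I*√37065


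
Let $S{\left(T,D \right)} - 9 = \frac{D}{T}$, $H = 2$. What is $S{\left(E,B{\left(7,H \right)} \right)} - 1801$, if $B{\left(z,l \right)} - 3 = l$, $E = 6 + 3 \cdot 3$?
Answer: $- \frac{5375}{3} \approx -1791.7$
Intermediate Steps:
$E = 15$ ($E = 6 + 9 = 15$)
$B{\left(z,l \right)} = 3 + l$
$S{\left(T,D \right)} = 9 + \frac{D}{T}$
$S{\left(E,B{\left(7,H \right)} \right)} - 1801 = \left(9 + \frac{3 + 2}{15}\right) - 1801 = \left(9 + 5 \cdot \frac{1}{15}\right) - 1801 = \left(9 + \frac{1}{3}\right) - 1801 = \frac{28}{3} - 1801 = - \frac{5375}{3}$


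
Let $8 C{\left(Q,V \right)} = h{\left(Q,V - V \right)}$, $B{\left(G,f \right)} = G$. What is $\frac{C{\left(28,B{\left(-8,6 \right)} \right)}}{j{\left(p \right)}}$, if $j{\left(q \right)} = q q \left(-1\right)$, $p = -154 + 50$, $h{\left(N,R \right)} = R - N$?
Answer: $\frac{7}{21632} \approx 0.00032359$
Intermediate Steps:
$C{\left(Q,V \right)} = - \frac{Q}{8}$ ($C{\left(Q,V \right)} = \frac{\left(V - V\right) - Q}{8} = \frac{0 - Q}{8} = \frac{\left(-1\right) Q}{8} = - \frac{Q}{8}$)
$p = -104$
$j{\left(q \right)} = - q^{2}$ ($j{\left(q \right)} = q^{2} \left(-1\right) = - q^{2}$)
$\frac{C{\left(28,B{\left(-8,6 \right)} \right)}}{j{\left(p \right)}} = \frac{\left(- \frac{1}{8}\right) 28}{\left(-1\right) \left(-104\right)^{2}} = - \frac{7}{2 \left(\left(-1\right) 10816\right)} = - \frac{7}{2 \left(-10816\right)} = \left(- \frac{7}{2}\right) \left(- \frac{1}{10816}\right) = \frac{7}{21632}$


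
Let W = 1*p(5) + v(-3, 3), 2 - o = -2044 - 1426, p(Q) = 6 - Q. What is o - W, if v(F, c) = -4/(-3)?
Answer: 10409/3 ≈ 3469.7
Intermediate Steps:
v(F, c) = 4/3 (v(F, c) = -4*(-⅓) = 4/3)
o = 3472 (o = 2 - (-2044 - 1426) = 2 - 1*(-3470) = 2 + 3470 = 3472)
W = 7/3 (W = 1*(6 - 1*5) + 4/3 = 1*(6 - 5) + 4/3 = 1*1 + 4/3 = 1 + 4/3 = 7/3 ≈ 2.3333)
o - W = 3472 - 1*7/3 = 3472 - 7/3 = 10409/3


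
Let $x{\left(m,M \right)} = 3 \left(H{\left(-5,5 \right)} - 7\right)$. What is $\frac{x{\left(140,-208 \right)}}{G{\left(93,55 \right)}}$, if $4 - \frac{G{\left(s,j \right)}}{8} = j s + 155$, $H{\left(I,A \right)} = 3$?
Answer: $\frac{3}{10532} \approx 0.00028485$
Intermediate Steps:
$G{\left(s,j \right)} = -1208 - 8 j s$ ($G{\left(s,j \right)} = 32 - 8 \left(j s + 155\right) = 32 - 8 \left(155 + j s\right) = 32 - \left(1240 + 8 j s\right) = -1208 - 8 j s$)
$x{\left(m,M \right)} = -12$ ($x{\left(m,M \right)} = 3 \left(3 - 7\right) = 3 \left(-4\right) = -12$)
$\frac{x{\left(140,-208 \right)}}{G{\left(93,55 \right)}} = - \frac{12}{-1208 - 440 \cdot 93} = - \frac{12}{-1208 - 40920} = - \frac{12}{-42128} = \left(-12\right) \left(- \frac{1}{42128}\right) = \frac{3}{10532}$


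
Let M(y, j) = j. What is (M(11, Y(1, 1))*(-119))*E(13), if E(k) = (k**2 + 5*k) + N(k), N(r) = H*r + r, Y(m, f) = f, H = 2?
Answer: -32487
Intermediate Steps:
N(r) = 3*r (N(r) = 2*r + r = 3*r)
E(k) = k**2 + 8*k (E(k) = (k**2 + 5*k) + 3*k = k**2 + 8*k)
(M(11, Y(1, 1))*(-119))*E(13) = (1*(-119))*(13*(8 + 13)) = -1547*21 = -119*273 = -32487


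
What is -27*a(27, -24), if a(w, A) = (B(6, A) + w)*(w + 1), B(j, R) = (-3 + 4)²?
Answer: -21168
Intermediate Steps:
B(j, R) = 1 (B(j, R) = 1² = 1)
a(w, A) = (1 + w)² (a(w, A) = (1 + w)*(w + 1) = (1 + w)*(1 + w) = (1 + w)²)
-27*a(27, -24) = -27*(1 + 27² + 2*27) = -27*(1 + 729 + 54) = -27*784 = -21168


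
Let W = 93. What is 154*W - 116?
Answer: 14206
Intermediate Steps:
154*W - 116 = 154*93 - 116 = 14322 - 116 = 14206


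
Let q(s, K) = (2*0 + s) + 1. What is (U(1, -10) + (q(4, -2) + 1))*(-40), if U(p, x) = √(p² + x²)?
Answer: -240 - 40*√101 ≈ -642.00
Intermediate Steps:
q(s, K) = 1 + s (q(s, K) = (0 + s) + 1 = s + 1 = 1 + s)
(U(1, -10) + (q(4, -2) + 1))*(-40) = (√(1² + (-10)²) + ((1 + 4) + 1))*(-40) = (√(1 + 100) + (5 + 1))*(-40) = (√101 + 6)*(-40) = (6 + √101)*(-40) = -240 - 40*√101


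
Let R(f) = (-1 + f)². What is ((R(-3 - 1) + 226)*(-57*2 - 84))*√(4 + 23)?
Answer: -149094*√3 ≈ -2.5824e+5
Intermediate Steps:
((R(-3 - 1) + 226)*(-57*2 - 84))*√(4 + 23) = (((-1 + (-3 - 1))² + 226)*(-57*2 - 84))*√(4 + 23) = (((-1 - 4)² + 226)*(-114 - 84))*√27 = (((-5)² + 226)*(-198))*(3*√3) = ((25 + 226)*(-198))*(3*√3) = (251*(-198))*(3*√3) = -149094*√3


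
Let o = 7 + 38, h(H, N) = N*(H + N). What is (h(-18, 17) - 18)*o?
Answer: -1575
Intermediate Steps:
o = 45
(h(-18, 17) - 18)*o = (17*(-18 + 17) - 18)*45 = (17*(-1) - 18)*45 = (-17 - 18)*45 = -35*45 = -1575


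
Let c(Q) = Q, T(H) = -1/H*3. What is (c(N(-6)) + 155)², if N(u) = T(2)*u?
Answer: 26896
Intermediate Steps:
T(H) = -3/H
N(u) = -3*u/2 (N(u) = (-3/2)*u = (-3*½)*u = -3*u/2)
(c(N(-6)) + 155)² = (-3/2*(-6) + 155)² = (9 + 155)² = 164² = 26896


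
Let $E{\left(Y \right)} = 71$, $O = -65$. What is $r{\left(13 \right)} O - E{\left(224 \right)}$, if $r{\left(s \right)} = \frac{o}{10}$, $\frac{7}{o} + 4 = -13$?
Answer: $- \frac{2323}{34} \approx -68.323$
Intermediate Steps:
$o = - \frac{7}{17}$ ($o = \frac{7}{-4 - 13} = \frac{7}{-17} = 7 \left(- \frac{1}{17}\right) = - \frac{7}{17} \approx -0.41176$)
$r{\left(s \right)} = - \frac{7}{170}$ ($r{\left(s \right)} = - \frac{7}{17 \cdot 10} = \left(- \frac{7}{17}\right) \frac{1}{10} = - \frac{7}{170}$)
$r{\left(13 \right)} O - E{\left(224 \right)} = \left(- \frac{7}{170}\right) \left(-65\right) - 71 = \frac{91}{34} - 71 = - \frac{2323}{34}$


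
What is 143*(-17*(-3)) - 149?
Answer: 7144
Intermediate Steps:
143*(-17*(-3)) - 149 = 143*51 - 149 = 7293 - 149 = 7144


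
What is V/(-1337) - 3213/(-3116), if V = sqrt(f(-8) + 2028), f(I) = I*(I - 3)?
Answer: 4152445/4166092 ≈ 0.99672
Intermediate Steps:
f(I) = I*(-3 + I)
V = 46 (V = sqrt(-8*(-3 - 8) + 2028) = sqrt(-8*(-11) + 2028) = sqrt(88 + 2028) = sqrt(2116) = 46)
V/(-1337) - 3213/(-3116) = 46/(-1337) - 3213/(-3116) = 46*(-1/1337) - 3213*(-1/3116) = -46/1337 + 3213/3116 = 4152445/4166092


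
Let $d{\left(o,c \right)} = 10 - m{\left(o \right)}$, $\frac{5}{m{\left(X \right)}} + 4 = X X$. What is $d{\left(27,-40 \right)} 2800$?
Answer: $\frac{811440}{29} \approx 27981.0$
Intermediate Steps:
$m{\left(X \right)} = \frac{5}{-4 + X^{2}}$ ($m{\left(X \right)} = \frac{5}{-4 + X X} = \frac{5}{-4 + X^{2}}$)
$d{\left(o,c \right)} = 10 - \frac{5}{-4 + o^{2}}$
$d{\left(27,-40 \right)} 2800 = \frac{5 \left(-9 + 2 \cdot 27^{2}\right)}{-4 + 27^{2}} \cdot 2800 = \frac{5 \left(-9 + 2 \cdot 729\right)}{-4 + 729} \cdot 2800 = \frac{5 \left(-9 + 1458\right)}{725} \cdot 2800 = 5 \cdot \frac{1}{725} \cdot 1449 \cdot 2800 = \frac{1449}{145} \cdot 2800 = \frac{811440}{29}$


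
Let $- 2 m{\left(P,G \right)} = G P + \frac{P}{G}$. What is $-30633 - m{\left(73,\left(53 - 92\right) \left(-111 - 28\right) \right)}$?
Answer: $\frac{906572840}{5421} \approx 1.6723 \cdot 10^{5}$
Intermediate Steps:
$m{\left(P,G \right)} = - \frac{G P}{2} - \frac{P}{2 G}$ ($m{\left(P,G \right)} = - \frac{G P + \frac{P}{G}}{2} = - \frac{G P}{2} - \frac{P}{2 G}$)
$-30633 - m{\left(73,\left(53 - 92\right) \left(-111 - 28\right) \right)} = -30633 - \left(- \frac{1}{2}\right) 73 \frac{1}{\left(53 - 92\right) \left(-111 - 28\right)} \left(1 + \left(\left(53 - 92\right) \left(-111 - 28\right)\right)^{2}\right) = -30633 - \left(- \frac{1}{2}\right) 73 \frac{1}{\left(-39\right) \left(-139\right)} \left(1 + \left(\left(-39\right) \left(-139\right)\right)^{2}\right) = -30633 - \left(- \frac{1}{2}\right) 73 \cdot \frac{1}{5421} \left(1 + 5421^{2}\right) = -30633 - \left(- \frac{1}{2}\right) 73 \cdot \frac{1}{5421} \left(1 + 29387241\right) = -30633 - \left(- \frac{1}{2}\right) 73 \cdot \frac{1}{5421} \cdot 29387242 = -30633 - - \frac{1072634333}{5421} = -30633 + \frac{1072634333}{5421} = \frac{906572840}{5421}$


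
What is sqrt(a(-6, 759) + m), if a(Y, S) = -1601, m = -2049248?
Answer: I*sqrt(2050849) ≈ 1432.1*I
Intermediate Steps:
sqrt(a(-6, 759) + m) = sqrt(-1601 - 2049248) = sqrt(-2050849) = I*sqrt(2050849)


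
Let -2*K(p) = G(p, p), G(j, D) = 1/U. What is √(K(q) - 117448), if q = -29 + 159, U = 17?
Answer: I*√135769922/34 ≈ 342.71*I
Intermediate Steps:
q = 130
G(j, D) = 1/17
K(p) = -1/34 (K(p) = -½*1/17 = -1/34)
√(K(q) - 117448) = √(-1/34 - 117448) = √(-3993233/34) = I*√135769922/34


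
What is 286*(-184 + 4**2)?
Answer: -48048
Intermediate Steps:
286*(-184 + 4**2) = 286*(-184 + 16) = 286*(-168) = -48048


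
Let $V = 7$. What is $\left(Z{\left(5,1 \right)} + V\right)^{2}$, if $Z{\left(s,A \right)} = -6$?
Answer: $1$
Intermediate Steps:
$\left(Z{\left(5,1 \right)} + V\right)^{2} = \left(-6 + 7\right)^{2} = 1^{2} = 1$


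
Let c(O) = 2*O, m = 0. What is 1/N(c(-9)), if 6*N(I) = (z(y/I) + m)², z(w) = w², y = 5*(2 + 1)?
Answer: 7776/625 ≈ 12.442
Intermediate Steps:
y = 15 (y = 5*3 = 15)
N(I) = 16875/(2*I⁴) (N(I) = ((15/I)² + 0)²/6 = (225/I² + 0)²/6 = (225/I²)²/6 = (50625/I⁴)/6 = 16875/(2*I⁴))
1/N(c(-9)) = 1/(16875/(2*(2*(-9))⁴)) = 1/((16875/2)/(-18)⁴) = 1/((16875/2)*(1/104976)) = 1/(625/7776) = 7776/625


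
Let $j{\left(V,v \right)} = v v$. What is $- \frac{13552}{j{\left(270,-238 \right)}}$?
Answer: $- \frac{484}{2023} \approx -0.23925$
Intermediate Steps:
$j{\left(V,v \right)} = v^{2}$
$- \frac{13552}{j{\left(270,-238 \right)}} = - \frac{13552}{\left(-238\right)^{2}} = - \frac{13552}{56644} = \left(-13552\right) \frac{1}{56644} = - \frac{484}{2023}$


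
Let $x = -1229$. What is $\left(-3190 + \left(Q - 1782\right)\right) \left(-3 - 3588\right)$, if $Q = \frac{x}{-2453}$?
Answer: $\frac{43792557417}{2453} \approx 1.7853 \cdot 10^{7}$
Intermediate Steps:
$Q = \frac{1229}{2453}$ ($Q = - \frac{1229}{-2453} = \left(-1229\right) \left(- \frac{1}{2453}\right) = \frac{1229}{2453} \approx 0.50102$)
$\left(-3190 + \left(Q - 1782\right)\right) \left(-3 - 3588\right) = \left(-3190 + \left(\frac{1229}{2453} - 1782\right)\right) \left(-3 - 3588\right) = \left(-3190 + \left(\frac{1229}{2453} - 1782\right)\right) \left(-3591\right) = \left(-3190 - \frac{4370017}{2453}\right) \left(-3591\right) = \left(- \frac{12195087}{2453}\right) \left(-3591\right) = \frac{43792557417}{2453}$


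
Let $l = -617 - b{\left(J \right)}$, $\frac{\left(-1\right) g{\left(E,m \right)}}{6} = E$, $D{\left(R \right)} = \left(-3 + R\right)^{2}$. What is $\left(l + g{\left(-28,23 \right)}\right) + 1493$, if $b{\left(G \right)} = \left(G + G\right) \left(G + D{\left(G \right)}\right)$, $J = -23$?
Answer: $31082$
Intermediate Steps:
$g{\left(E,m \right)} = - 6 E$
$b{\left(G \right)} = 2 G \left(G + \left(-3 + G\right)^{2}\right)$ ($b{\left(G \right)} = \left(G + G\right) \left(G + \left(-3 + G\right)^{2}\right) = 2 G \left(G + \left(-3 + G\right)^{2}\right)$)
$l = 29421$ ($l = -617 - 2 \left(-23\right) \left(-23 + \left(-3 - 23\right)^{2}\right) = -617 - 2 \left(-23\right) \left(-23 + \left(-26\right)^{2}\right) = -617 - 2 \left(-23\right) \left(-23 + 676\right) = -617 - 2 \left(-23\right) 653 = -617 - -30038 = -617 + 30038 = 29421$)
$\left(l + g{\left(-28,23 \right)}\right) + 1493 = \left(29421 - -168\right) + 1493 = \left(29421 + 168\right) + 1493 = 29589 + 1493 = 31082$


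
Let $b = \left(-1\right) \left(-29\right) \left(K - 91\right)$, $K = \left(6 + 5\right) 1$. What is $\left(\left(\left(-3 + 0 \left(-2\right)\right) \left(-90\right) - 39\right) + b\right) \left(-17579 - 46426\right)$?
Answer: $133706445$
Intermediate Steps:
$K = 11$ ($K = 11 \cdot 1 = 11$)
$b = -2320$ ($b = \left(-1\right) \left(-29\right) \left(11 - 91\right) = 29 \left(-80\right) = -2320$)
$\left(\left(\left(-3 + 0 \left(-2\right)\right) \left(-90\right) - 39\right) + b\right) \left(-17579 - 46426\right) = \left(\left(\left(-3 + 0 \left(-2\right)\right) \left(-90\right) - 39\right) - 2320\right) \left(-17579 - 46426\right) = \left(\left(\left(-3 + 0\right) \left(-90\right) - 39\right) - 2320\right) \left(-64005\right) = \left(\left(\left(-3\right) \left(-90\right) - 39\right) - 2320\right) \left(-64005\right) = \left(\left(270 - 39\right) - 2320\right) \left(-64005\right) = \left(231 - 2320\right) \left(-64005\right) = \left(-2089\right) \left(-64005\right) = 133706445$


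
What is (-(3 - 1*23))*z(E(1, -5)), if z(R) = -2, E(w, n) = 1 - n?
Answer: -40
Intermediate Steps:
(-(3 - 1*23))*z(E(1, -5)) = -(3 - 1*23)*(-2) = -(3 - 23)*(-2) = -1*(-20)*(-2) = 20*(-2) = -40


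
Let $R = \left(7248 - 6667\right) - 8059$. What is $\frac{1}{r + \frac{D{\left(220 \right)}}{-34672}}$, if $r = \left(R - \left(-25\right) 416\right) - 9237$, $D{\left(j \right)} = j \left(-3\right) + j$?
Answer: $- \frac{394}{2488105} \approx -0.00015835$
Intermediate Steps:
$R = -7478$ ($R = 581 - 8059 = -7478$)
$D{\left(j \right)} = - 2 j$ ($D{\left(j \right)} = - 3 j + j = - 2 j$)
$r = -6315$ ($r = \left(-7478 - \left(-25\right) 416\right) - 9237 = \left(-7478 - -10400\right) - 9237 = \left(-7478 + 10400\right) - 9237 = 2922 - 9237 = -6315$)
$\frac{1}{r + \frac{D{\left(220 \right)}}{-34672}} = \frac{1}{-6315 + \frac{\left(-2\right) 220}{-34672}} = \frac{1}{-6315 - - \frac{5}{394}} = \frac{1}{-6315 + \frac{5}{394}} = \frac{1}{- \frac{2488105}{394}} = - \frac{394}{2488105}$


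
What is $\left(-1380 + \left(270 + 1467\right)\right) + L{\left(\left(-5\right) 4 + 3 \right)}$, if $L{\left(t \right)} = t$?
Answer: $340$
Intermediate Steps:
$\left(-1380 + \left(270 + 1467\right)\right) + L{\left(\left(-5\right) 4 + 3 \right)} = \left(-1380 + \left(270 + 1467\right)\right) + \left(\left(-5\right) 4 + 3\right) = \left(-1380 + 1737\right) + \left(-20 + 3\right) = 357 - 17 = 340$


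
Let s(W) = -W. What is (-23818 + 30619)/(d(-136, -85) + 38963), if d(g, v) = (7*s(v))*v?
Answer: -6801/11612 ≈ -0.58569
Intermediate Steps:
d(g, v) = -7*v² (d(g, v) = (7*(-v))*v = (-7*v)*v = -7*v²)
(-23818 + 30619)/(d(-136, -85) + 38963) = (-23818 + 30619)/(-7*(-85)² + 38963) = 6801/(-7*7225 + 38963) = 6801/(-50575 + 38963) = 6801/(-11612) = 6801*(-1/11612) = -6801/11612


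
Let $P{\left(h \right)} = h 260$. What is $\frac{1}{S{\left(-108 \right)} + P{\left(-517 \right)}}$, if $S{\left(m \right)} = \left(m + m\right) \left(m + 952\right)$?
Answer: $- \frac{1}{316724} \approx -3.1573 \cdot 10^{-6}$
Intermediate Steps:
$P{\left(h \right)} = 260 h$
$S{\left(m \right)} = 2 m \left(952 + m\right)$
$\frac{1}{S{\left(-108 \right)} + P{\left(-517 \right)}} = \frac{1}{2 \left(-108\right) \left(952 - 108\right) + 260 \left(-517\right)} = \frac{1}{2 \left(-108\right) 844 - 134420} = \frac{1}{-182304 - 134420} = \frac{1}{-316724} = - \frac{1}{316724}$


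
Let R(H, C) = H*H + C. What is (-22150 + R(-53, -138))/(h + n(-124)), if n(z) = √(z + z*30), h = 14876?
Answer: -72442401/55324805 + 603849*I/110649610 ≈ -1.3094 + 0.0054573*I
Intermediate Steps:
R(H, C) = C + H² (R(H, C) = H² + C = C + H²)
n(z) = √31*√z (n(z) = √(z + 30*z) = √(31*z) = √31*√z)
(-22150 + R(-53, -138))/(h + n(-124)) = (-22150 + (-138 + (-53)²))/(14876 + √31*√(-124)) = (-22150 + (-138 + 2809))/(14876 + √31*(2*I*√31)) = (-22150 + 2671)/(14876 + 62*I) = -19479*(14876 - 62*I)/221299220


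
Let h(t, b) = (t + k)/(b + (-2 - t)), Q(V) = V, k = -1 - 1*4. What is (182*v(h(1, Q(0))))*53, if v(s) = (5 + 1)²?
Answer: 347256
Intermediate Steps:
k = -5 (k = -1 - 4 = -5)
h(t, b) = (-5 + t)/(-2 + b - t) (h(t, b) = (t - 5)/(b + (-2 - t)) = (-5 + t)/(-2 + b - t))
v(s) = 36 (v(s) = 6² = 36)
(182*v(h(1, Q(0))))*53 = (182*36)*53 = 6552*53 = 347256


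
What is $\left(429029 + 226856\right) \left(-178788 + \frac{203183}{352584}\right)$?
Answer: $- \frac{41345406443627965}{352584} \approx -1.1726 \cdot 10^{11}$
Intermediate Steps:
$\left(429029 + 226856\right) \left(-178788 + \frac{203183}{352584}\right) = 655885 \left(-178788 + 203183 \cdot \frac{1}{352584}\right) = 655885 \left(-178788 + \frac{203183}{352584}\right) = 655885 \left(- \frac{63037585009}{352584}\right) = - \frac{41345406443627965}{352584}$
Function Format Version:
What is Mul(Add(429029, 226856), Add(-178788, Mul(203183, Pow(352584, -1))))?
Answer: Rational(-41345406443627965, 352584) ≈ -1.1726e+11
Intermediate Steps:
Mul(Add(429029, 226856), Add(-178788, Mul(203183, Pow(352584, -1)))) = Mul(655885, Add(-178788, Mul(203183, Rational(1, 352584)))) = Mul(655885, Add(-178788, Rational(203183, 352584))) = Mul(655885, Rational(-63037585009, 352584)) = Rational(-41345406443627965, 352584)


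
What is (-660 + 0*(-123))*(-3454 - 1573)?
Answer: 3317820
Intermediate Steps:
(-660 + 0*(-123))*(-3454 - 1573) = (-660 + 0)*(-5027) = -660*(-5027) = 3317820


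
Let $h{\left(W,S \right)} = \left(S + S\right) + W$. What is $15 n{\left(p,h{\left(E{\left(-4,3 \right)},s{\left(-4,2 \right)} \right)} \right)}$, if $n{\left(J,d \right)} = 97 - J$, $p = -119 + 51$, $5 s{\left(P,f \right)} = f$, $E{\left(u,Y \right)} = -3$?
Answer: $2475$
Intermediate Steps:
$s{\left(P,f \right)} = \frac{f}{5}$
$p = -68$
$h{\left(W,S \right)} = W + 2 S$ ($h{\left(W,S \right)} = 2 S + W = W + 2 S$)
$15 n{\left(p,h{\left(E{\left(-4,3 \right)},s{\left(-4,2 \right)} \right)} \right)} = 15 \left(97 - -68\right) = 15 \left(97 + 68\right) = 15 \cdot 165 = 2475$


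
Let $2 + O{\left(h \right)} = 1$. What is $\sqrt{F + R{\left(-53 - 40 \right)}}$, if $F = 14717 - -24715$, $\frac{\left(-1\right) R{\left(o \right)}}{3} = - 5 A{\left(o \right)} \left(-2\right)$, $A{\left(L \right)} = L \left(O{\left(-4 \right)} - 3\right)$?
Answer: $4 \sqrt{1767} \approx 168.14$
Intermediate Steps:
$O{\left(h \right)} = -1$ ($O{\left(h \right)} = -2 + 1 = -1$)
$A{\left(L \right)} = - 4 L$ ($A{\left(L \right)} = L \left(-1 - 3\right) = L \left(-4\right) = - 4 L$)
$R{\left(o \right)} = 120 o$ ($R{\left(o \right)} = - 3 - 5 \left(- 4 o\right) \left(-2\right) = - 3 \cdot 20 o \left(-2\right) = - 3 \left(- 40 o\right) = 120 o$)
$F = 39432$ ($F = 14717 + 24715 = 39432$)
$\sqrt{F + R{\left(-53 - 40 \right)}} = \sqrt{39432 + 120 \left(-53 - 40\right)} = \sqrt{39432 + 120 \left(-93\right)} = \sqrt{39432 - 11160} = \sqrt{28272} = 4 \sqrt{1767}$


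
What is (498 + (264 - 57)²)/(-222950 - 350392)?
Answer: -14449/191114 ≈ -0.075604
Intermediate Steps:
(498 + (264 - 57)²)/(-222950 - 350392) = (498 + 207²)/(-573342) = (498 + 42849)*(-1/573342) = 43347*(-1/573342) = -14449/191114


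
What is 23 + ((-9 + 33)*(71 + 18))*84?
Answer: 179447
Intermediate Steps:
23 + ((-9 + 33)*(71 + 18))*84 = 23 + (24*89)*84 = 23 + 2136*84 = 23 + 179424 = 179447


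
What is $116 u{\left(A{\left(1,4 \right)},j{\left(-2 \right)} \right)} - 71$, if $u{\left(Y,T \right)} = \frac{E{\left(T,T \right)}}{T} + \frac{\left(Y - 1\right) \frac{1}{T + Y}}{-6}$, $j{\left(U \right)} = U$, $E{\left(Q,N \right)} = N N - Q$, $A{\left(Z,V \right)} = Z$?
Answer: $-419$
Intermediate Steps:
$E{\left(Q,N \right)} = N^{2} - Q$
$u{\left(Y,T \right)} = \frac{T^{2} - T}{T} - \frac{-1 + Y}{6 \left(T + Y\right)}$ ($u{\left(Y,T \right)} = \frac{T^{2} - T}{T} + \frac{\left(Y - 1\right) \frac{1}{T + Y}}{-6} = \frac{T^{2} - T}{T} + \frac{-1 + Y}{T + Y} \left(- \frac{1}{6}\right) = \frac{T^{2} - T}{T} - \frac{-1 + Y}{6 \left(T + Y\right)}$)
$116 u{\left(A{\left(1,4 \right)},j{\left(-2 \right)} \right)} - 71 = 116 \frac{\frac{1}{6} - \frac{1}{6} - 2 \left(-1 - 2\right) + 1 \left(-1 - 2\right)}{-2 + 1} - 71 = 116 \frac{\frac{1}{6} - \frac{1}{6} - -6 + 1 \left(-3\right)}{-1} - 71 = 116 \left(- (\frac{1}{6} - \frac{1}{6} + 6 - 3)\right) - 71 = 116 \left(\left(-1\right) 3\right) - 71 = 116 \left(-3\right) - 71 = -348 - 71 = -419$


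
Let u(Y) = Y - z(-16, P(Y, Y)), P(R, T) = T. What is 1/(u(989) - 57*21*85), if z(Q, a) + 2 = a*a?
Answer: -1/1078875 ≈ -9.2689e-7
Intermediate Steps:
z(Q, a) = -2 + a² (z(Q, a) = -2 + a*a = -2 + a²)
u(Y) = 2 + Y - Y² (u(Y) = Y - (-2 + Y²) = Y + (2 - Y²) = 2 + Y - Y²)
1/(u(989) - 57*21*85) = 1/((2 + 989 - 1*989²) - 57*21*85) = 1/((2 + 989 - 1*978121) - 1197*85) = 1/((2 + 989 - 978121) - 101745) = 1/(-977130 - 101745) = 1/(-1078875) = -1/1078875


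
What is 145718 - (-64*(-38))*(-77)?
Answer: 332982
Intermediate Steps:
145718 - (-64*(-38))*(-77) = 145718 - 2432*(-77) = 145718 - 1*(-187264) = 145718 + 187264 = 332982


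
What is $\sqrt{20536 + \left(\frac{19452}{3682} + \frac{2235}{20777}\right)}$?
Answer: $\frac{\sqrt{434501819909017}}{145439} \approx 143.32$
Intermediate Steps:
$\sqrt{20536 + \left(\frac{19452}{3682} + \frac{2235}{20777}\right)} = \sqrt{20536 + \left(19452 \cdot \frac{1}{3682} + 2235 \cdot \frac{1}{20777}\right)} = \sqrt{20536 + \left(\frac{9726}{1841} + \frac{2235}{20777}\right)} = \sqrt{20536 + \frac{783999}{145439}} = \sqrt{\frac{2987519303}{145439}} = \frac{\sqrt{434501819909017}}{145439}$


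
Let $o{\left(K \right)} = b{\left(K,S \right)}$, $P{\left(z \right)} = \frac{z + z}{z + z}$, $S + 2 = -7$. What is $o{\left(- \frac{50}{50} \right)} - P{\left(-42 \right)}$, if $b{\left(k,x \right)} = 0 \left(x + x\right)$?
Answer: $-1$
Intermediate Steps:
$S = -9$ ($S = -2 - 7 = -9$)
$b{\left(k,x \right)} = 0$ ($b{\left(k,x \right)} = 0 \cdot 2 x = 0$)
$P{\left(z \right)} = 1$ ($P{\left(z \right)} = \frac{2 z}{2 z} = 2 z \frac{1}{2 z} = 1$)
$o{\left(K \right)} = 0$
$o{\left(- \frac{50}{50} \right)} - P{\left(-42 \right)} = 0 - 1 = -1$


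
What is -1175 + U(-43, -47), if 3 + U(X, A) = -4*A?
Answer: -990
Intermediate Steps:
U(X, A) = -3 - 4*A
-1175 + U(-43, -47) = -1175 + (-3 - 4*(-47)) = -1175 + (-3 + 188) = -1175 + 185 = -990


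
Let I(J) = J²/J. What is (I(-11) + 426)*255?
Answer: 105825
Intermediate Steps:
I(J) = J
(I(-11) + 426)*255 = (-11 + 426)*255 = 415*255 = 105825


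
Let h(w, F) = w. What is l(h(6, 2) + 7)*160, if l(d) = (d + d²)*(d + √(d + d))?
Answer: 378560 + 29120*√26 ≈ 5.2704e+5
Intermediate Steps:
l(d) = (d + d²)*(d + √2*√d) (l(d) = (d + d²)*(d + √(2*d)) = (d + d²)*(d + √2*√d))
l(h(6, 2) + 7)*160 = ((6 + 7)² + (6 + 7)³ + √2*(6 + 7)^(3/2) + √2*(6 + 7)^(5/2))*160 = (13² + 13³ + √2*13^(3/2) + √2*13^(5/2))*160 = (169 + 2197 + √2*(13*√13) + √2*(169*√13))*160 = (169 + 2197 + 13*√26 + 169*√26)*160 = (2366 + 182*√26)*160 = 378560 + 29120*√26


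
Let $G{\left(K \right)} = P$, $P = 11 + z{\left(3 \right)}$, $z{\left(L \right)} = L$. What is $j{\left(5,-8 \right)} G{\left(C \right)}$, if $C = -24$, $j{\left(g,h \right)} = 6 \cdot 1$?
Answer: $84$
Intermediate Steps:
$j{\left(g,h \right)} = 6$
$P = 14$ ($P = 11 + 3 = 14$)
$G{\left(K \right)} = 14$
$j{\left(5,-8 \right)} G{\left(C \right)} = 6 \cdot 14 = 84$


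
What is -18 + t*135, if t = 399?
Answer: 53847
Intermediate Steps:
-18 + t*135 = -18 + 399*135 = -18 + 53865 = 53847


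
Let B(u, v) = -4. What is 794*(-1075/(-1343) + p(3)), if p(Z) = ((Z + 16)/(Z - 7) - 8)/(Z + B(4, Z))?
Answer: 28898821/2686 ≈ 10759.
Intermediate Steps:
p(Z) = (-8 + (16 + Z)/(-7 + Z))/(-4 + Z) (p(Z) = ((Z + 16)/(Z - 7) - 8)/(Z - 4) = ((16 + Z)/(-7 + Z) - 8)/(-4 + Z) = (-8 + (16 + Z)/(-7 + Z))/(-4 + Z))
794*(-1075/(-1343) + p(3)) = 794*(-1075/(-1343) + (72 - 7*3)/(28 + 3² - 11*3)) = 794*(-1075*(-1/1343) + (72 - 21)/(28 + 9 - 33)) = 794*(1075/1343 + 51/4) = 794*(72793/5372) = 28898821/2686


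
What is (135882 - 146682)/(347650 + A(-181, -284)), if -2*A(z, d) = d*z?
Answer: -100/2981 ≈ -0.033546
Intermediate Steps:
A(z, d) = -d*z/2
(135882 - 146682)/(347650 + A(-181, -284)) = (135882 - 146682)/(347650 - ½*(-284)*(-181)) = -10800/(347650 - 25702) = -10800/321948 = -10800*1/321948 = -100/2981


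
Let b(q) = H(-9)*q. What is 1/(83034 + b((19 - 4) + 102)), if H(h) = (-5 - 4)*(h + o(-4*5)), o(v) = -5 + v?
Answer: 1/118836 ≈ 8.4150e-6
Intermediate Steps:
H(h) = 225 - 9*h (H(h) = (-5 - 4)*(h + (-5 - 4*5)) = -9*(h + (-5 - 20)) = -9*(h - 25) = -9*(-25 + h) = 225 - 9*h)
b(q) = 306*q (b(q) = (225 - 9*(-9))*q = (225 + 81)*q = 306*q)
1/(83034 + b((19 - 4) + 102)) = 1/(83034 + 306*((19 - 4) + 102)) = 1/(83034 + 306*(15 + 102)) = 1/(83034 + 306*117) = 1/(83034 + 35802) = 1/118836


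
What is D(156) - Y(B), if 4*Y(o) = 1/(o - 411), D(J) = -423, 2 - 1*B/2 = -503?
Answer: -1013509/2396 ≈ -423.00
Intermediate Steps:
B = 1010 (B = 4 - 2*(-503) = 4 + 1006 = 1010)
Y(o) = 1/(4*(-411 + o)) (Y(o) = 1/(4*(o - 411)) = 1/(4*(-411 + o)))
D(156) - Y(B) = -423 - 1/(4*(-411 + 1010)) = -423 - 1/(4*599) = -423 - 1*1/2396 = -423 - 1/2396 = -1013509/2396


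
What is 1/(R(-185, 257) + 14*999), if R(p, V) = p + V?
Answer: 1/14058 ≈ 7.1134e-5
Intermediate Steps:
R(p, V) = V + p
1/(R(-185, 257) + 14*999) = 1/((257 - 185) + 14*999) = 1/(72 + 13986) = 1/14058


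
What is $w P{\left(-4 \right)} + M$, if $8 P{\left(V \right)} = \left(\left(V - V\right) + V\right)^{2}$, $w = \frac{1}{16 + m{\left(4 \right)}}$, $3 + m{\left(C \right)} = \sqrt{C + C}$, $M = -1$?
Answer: $- \frac{135}{161} - \frac{4 \sqrt{2}}{161} \approx -0.87364$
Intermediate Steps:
$m{\left(C \right)} = -3 + \sqrt{2} \sqrt{C}$ ($m{\left(C \right)} = -3 + \sqrt{C + C} = -3 + \sqrt{2 C} = -3 + \sqrt{2} \sqrt{C}$)
$w = \frac{1}{13 + 2 \sqrt{2}}$ ($w = \frac{1}{16 - \left(3 - \sqrt{2} \sqrt{4}\right)} = \frac{1}{16 - \left(3 - \sqrt{2} \cdot 2\right)} = \frac{1}{16 - \left(3 - 2 \sqrt{2}\right)} = \frac{1}{13 + 2 \sqrt{2}} \approx 0.063177$)
$P{\left(V \right)} = \frac{V^{2}}{8}$ ($P{\left(V \right)} = \frac{\left(\left(V - V\right) + V\right)^{2}}{8} = \frac{\left(0 + V\right)^{2}}{8} = \frac{V^{2}}{8}$)
$w P{\left(-4 \right)} + M = \left(\frac{13}{161} - \frac{2 \sqrt{2}}{161}\right) \frac{\left(-4\right)^{2}}{8} - 1 = \left(\frac{13}{161} - \frac{2 \sqrt{2}}{161}\right) \frac{1}{8} \cdot 16 - 1 = \left(\frac{13}{161} - \frac{2 \sqrt{2}}{161}\right) 2 - 1 = \left(\frac{26}{161} - \frac{4 \sqrt{2}}{161}\right) - 1 = - \frac{135}{161} - \frac{4 \sqrt{2}}{161}$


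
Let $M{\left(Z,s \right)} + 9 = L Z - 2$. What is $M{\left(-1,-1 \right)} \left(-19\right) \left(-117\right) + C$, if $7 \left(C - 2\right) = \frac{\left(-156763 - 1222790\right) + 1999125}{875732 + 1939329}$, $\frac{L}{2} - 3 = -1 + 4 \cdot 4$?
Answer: $- \frac{2058802687961}{19705427} \approx -1.0448 \cdot 10^{5}$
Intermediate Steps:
$L = 36$ ($L = 6 + 2 \left(-1 + 4 \cdot 4\right) = 6 + 2 \left(-1 + 16\right) = 6 + 2 \cdot 15 = 6 + 30 = 36$)
$M{\left(Z,s \right)} = -11 + 36 Z$ ($M{\left(Z,s \right)} = -9 + \left(36 Z - 2\right) = -9 + \left(-2 + 36 Z\right) = -11 + 36 Z$)
$C = \frac{40030426}{19705427}$ ($C = 2 + \frac{\left(\left(-156763 - 1222790\right) + 1999125\right) \frac{1}{875732 + 1939329}}{7} = 2 + \frac{\left(\left(-156763 - 1222790\right) + 1999125\right) \frac{1}{2815061}}{7} = 2 + \frac{\left(-1379553 + 1999125\right) \frac{1}{2815061}}{7} = 2 + \frac{619572 \cdot \frac{1}{2815061}}{7} = 2 + \frac{1}{7} \cdot \frac{619572}{2815061} = 2 + \frac{619572}{19705427} = \frac{40030426}{19705427} \approx 2.0314$)
$M{\left(-1,-1 \right)} \left(-19\right) \left(-117\right) + C = \left(-11 + 36 \left(-1\right)\right) \left(-19\right) \left(-117\right) + \frac{40030426}{19705427} = \left(-11 - 36\right) \left(-19\right) \left(-117\right) + \frac{40030426}{19705427} = \left(-47\right) \left(-19\right) \left(-117\right) + \frac{40030426}{19705427} = 893 \left(-117\right) + \frac{40030426}{19705427} = -104481 + \frac{40030426}{19705427} = - \frac{2058802687961}{19705427}$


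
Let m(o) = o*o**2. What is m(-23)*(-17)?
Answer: 206839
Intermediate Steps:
m(o) = o**3
m(-23)*(-17) = (-23)**3*(-17) = -12167*(-17) = 206839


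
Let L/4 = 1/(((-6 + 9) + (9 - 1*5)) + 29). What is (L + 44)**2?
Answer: 157609/81 ≈ 1945.8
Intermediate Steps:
L = 1/9 (L = 4/(((-6 + 9) + (9 - 1*5)) + 29) = 4/((3 + (9 - 5)) + 29) = 4/((3 + 4) + 29) = 4/(7 + 29) = 4/36 = 4*(1/36) = 1/9 ≈ 0.11111)
(L + 44)**2 = (1/9 + 44)**2 = (397/9)**2 = 157609/81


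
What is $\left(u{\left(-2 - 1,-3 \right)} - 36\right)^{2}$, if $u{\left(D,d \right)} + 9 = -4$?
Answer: $2401$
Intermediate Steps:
$u{\left(D,d \right)} = -13$ ($u{\left(D,d \right)} = -9 - 4 = -13$)
$\left(u{\left(-2 - 1,-3 \right)} - 36\right)^{2} = \left(-13 - 36\right)^{2} = \left(-49\right)^{2} = 2401$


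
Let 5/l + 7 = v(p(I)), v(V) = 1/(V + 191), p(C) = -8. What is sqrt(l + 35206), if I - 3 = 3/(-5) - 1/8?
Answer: sqrt(9012553)/16 ≈ 187.63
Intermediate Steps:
I = 91/40 (I = 3 + (3/(-5) - 1/8) = 3 + (3*(-1/5) - 1*1/8) = 3 + (-3/5 - 1/8) = 3 - 29/40 = 91/40 ≈ 2.2750)
v(V) = 1/(191 + V)
l = -183/256 (l = 5/(-7 + 1/(191 - 8)) = 5/(-7 + 1/183) = 5/(-1280/183) = 5*(-183/1280) = -183/256 ≈ -0.71484)
sqrt(l + 35206) = sqrt(-183/256 + 35206) = sqrt(9012553/256) = sqrt(9012553)/16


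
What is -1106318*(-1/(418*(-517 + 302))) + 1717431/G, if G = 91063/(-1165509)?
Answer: -89945599020693382/4091915905 ≈ -2.1981e+7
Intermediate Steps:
G = -91063/1165509 (G = 91063*(-1/1165509) = -91063/1165509 ≈ -0.078132)
-1106318*(-1/(418*(-517 + 302))) + 1717431/G = -1106318*(-1/(418*(-517 + 302))) + 1717431/(-91063/1165509) = -1106318/((-215*(-418))) + 1717431*(-1165509/91063) = -1106318/89870 - 2001681287379/91063 = -1106318*1/89870 - 2001681287379/91063 = -553159/44935 - 2001681287379/91063 = -89945599020693382/4091915905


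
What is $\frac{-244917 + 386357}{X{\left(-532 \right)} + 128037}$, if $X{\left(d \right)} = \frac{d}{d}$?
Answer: $\frac{70720}{64019} \approx 1.1047$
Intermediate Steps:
$X{\left(d \right)} = 1$
$\frac{-244917 + 386357}{X{\left(-532 \right)} + 128037} = \frac{-244917 + 386357}{1 + 128037} = \frac{141440}{128038} = 141440 \cdot \frac{1}{128038} = \frac{70720}{64019}$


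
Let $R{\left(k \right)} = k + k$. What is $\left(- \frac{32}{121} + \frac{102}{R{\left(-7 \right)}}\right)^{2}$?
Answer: $\frac{40896025}{717409} \approx 57.005$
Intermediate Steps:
$R{\left(k \right)} = 2 k$
$\left(- \frac{32}{121} + \frac{102}{R{\left(-7 \right)}}\right)^{2} = \left(- \frac{32}{121} + \frac{102}{2 \left(-7\right)}\right)^{2} = \left(\left(-32\right) \frac{1}{121} + \frac{102}{-14}\right)^{2} = \left(- \frac{32}{121} + 102 \left(- \frac{1}{14}\right)\right)^{2} = \left(- \frac{32}{121} - \frac{51}{7}\right)^{2} = \left(- \frac{6395}{847}\right)^{2} = \frac{40896025}{717409}$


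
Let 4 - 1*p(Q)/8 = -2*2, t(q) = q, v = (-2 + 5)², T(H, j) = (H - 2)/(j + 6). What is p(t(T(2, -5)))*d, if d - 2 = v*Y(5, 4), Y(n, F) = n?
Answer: 3008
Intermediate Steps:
T(H, j) = (-2 + H)/(6 + j)
v = 9 (v = 3² = 9)
d = 47 (d = 2 + 9*5 = 2 + 45 = 47)
p(Q) = 64 (p(Q) = 32 - (-16)*2 = 32 - 8*(-4) = 32 + 32 = 64)
p(t(T(2, -5)))*d = 64*47 = 3008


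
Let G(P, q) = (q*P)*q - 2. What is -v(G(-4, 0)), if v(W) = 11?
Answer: -11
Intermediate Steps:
G(P, q) = -2 + P*q² (G(P, q) = (P*q)*q - 2 = P*q² - 2 = -2 + P*q²)
-v(G(-4, 0)) = -1*11 = -11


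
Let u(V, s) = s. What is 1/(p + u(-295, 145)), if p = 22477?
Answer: 1/22622 ≈ 4.4205e-5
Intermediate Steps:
1/(p + u(-295, 145)) = 1/(22477 + 145) = 1/22622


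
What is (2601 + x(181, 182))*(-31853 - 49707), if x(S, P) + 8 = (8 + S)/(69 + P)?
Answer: -53098169920/251 ≈ -2.1155e+8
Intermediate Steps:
x(S, P) = -8 + (8 + S)/(69 + P)
(2601 + x(181, 182))*(-31853 - 49707) = (2601 + (-544 + 181 - 8*182)/(69 + 182))*(-31853 - 49707) = (2601 + (-544 + 181 - 1456)/251)*(-81560) = (2601 + (1/251)*(-1819))*(-81560) = (2601 - 1819/251)*(-81560) = (651032/251)*(-81560) = -53098169920/251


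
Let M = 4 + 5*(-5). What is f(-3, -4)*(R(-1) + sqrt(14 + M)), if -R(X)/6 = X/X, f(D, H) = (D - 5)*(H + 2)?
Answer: -96 + 16*I*sqrt(7) ≈ -96.0 + 42.332*I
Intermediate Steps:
M = -21 (M = 4 - 25 = -21)
f(D, H) = (-5 + D)*(2 + H)
R(X) = -6 (R(X) = -6*X/X = -6*1 = -6)
f(-3, -4)*(R(-1) + sqrt(14 + M)) = (-10 - 5*(-4) + 2*(-3) - 3*(-4))*(-6 + sqrt(14 - 21)) = (-10 + 20 - 6 + 12)*(-6 + sqrt(-7)) = 16*(-6 + I*sqrt(7)) = -96 + 16*I*sqrt(7)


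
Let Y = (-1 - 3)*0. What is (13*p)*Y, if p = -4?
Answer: 0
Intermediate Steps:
Y = 0 (Y = -4*0 = 0)
(13*p)*Y = (13*(-4))*0 = -52*0 = 0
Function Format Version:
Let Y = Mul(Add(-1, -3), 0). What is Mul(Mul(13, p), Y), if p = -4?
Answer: 0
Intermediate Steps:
Y = 0 (Y = Mul(-4, 0) = 0)
Mul(Mul(13, p), Y) = Mul(Mul(13, -4), 0) = Mul(-52, 0) = 0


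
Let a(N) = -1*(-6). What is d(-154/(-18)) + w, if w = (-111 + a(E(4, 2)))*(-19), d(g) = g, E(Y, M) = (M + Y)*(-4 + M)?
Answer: 18032/9 ≈ 2003.6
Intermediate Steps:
E(Y, M) = (-4 + M)*(M + Y)
a(N) = 6
w = 1995 (w = (-111 + 6)*(-19) = -105*(-19) = 1995)
d(-154/(-18)) + w = -154/(-18) + 1995 = -154*(-1/18) + 1995 = 77/9 + 1995 = 18032/9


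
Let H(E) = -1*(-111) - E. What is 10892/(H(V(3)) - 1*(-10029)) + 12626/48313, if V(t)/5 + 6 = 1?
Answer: 654568486/491101645 ≈ 1.3329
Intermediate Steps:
V(t) = -25 (V(t) = -30 + 5*1 = -30 + 5 = -25)
H(E) = 111 - E
10892/(H(V(3)) - 1*(-10029)) + 12626/48313 = 10892/((111 - 1*(-25)) - 1*(-10029)) + 12626/48313 = 10892/((111 + 25) + 10029) + 12626*(1/48313) = 10892/(136 + 10029) + 12626/48313 = 10892/10165 + 12626/48313 = 654568486/491101645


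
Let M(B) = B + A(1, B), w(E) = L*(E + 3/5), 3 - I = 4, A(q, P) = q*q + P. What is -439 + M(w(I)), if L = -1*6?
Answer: -2166/5 ≈ -433.20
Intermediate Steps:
L = -6
A(q, P) = P + q**2 (A(q, P) = q**2 + P = P + q**2)
I = -1 (I = 3 - 1*4 = 3 - 4 = -1)
w(E) = -18/5 - 6*E (w(E) = -6*(E + 3/5) = -6*(3/5 + E) = -18/5 - 6*E)
M(B) = 1 + 2*B (M(B) = B + (B + 1**2) = B + (B + 1) = B + (1 + B) = 1 + 2*B)
-439 + M(w(I)) = -439 + (1 + 2*(-18/5 - 6*(-1))) = -439 + (1 + 2*(-18/5 + 6)) = -439 + (1 + 2*(12/5)) = -439 + (1 + 24/5) = -439 + 29/5 = -2166/5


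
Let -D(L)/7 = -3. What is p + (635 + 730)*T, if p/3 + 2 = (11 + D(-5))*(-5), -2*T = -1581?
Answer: 2157093/2 ≈ 1.0785e+6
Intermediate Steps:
D(L) = 21 (D(L) = -7*(-3) = 21)
T = 1581/2 (T = -½*(-1581) = 1581/2 ≈ 790.50)
p = -486 (p = -6 + 3*((11 + 21)*(-5)) = -6 + 3*(32*(-5)) = -6 + 3*(-160) = -6 - 480 = -486)
p + (635 + 730)*T = -486 + (635 + 730)*(1581/2) = -486 + 1365*(1581/2) = -486 + 2158065/2 = 2157093/2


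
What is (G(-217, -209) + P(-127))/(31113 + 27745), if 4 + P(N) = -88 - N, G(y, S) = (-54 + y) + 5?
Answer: -231/58858 ≈ -0.0039247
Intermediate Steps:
G(y, S) = -49 + y
P(N) = -92 - N (P(N) = -4 + (-88 - N) = -92 - N)
(G(-217, -209) + P(-127))/(31113 + 27745) = ((-49 - 217) + (-92 - 1*(-127)))/(31113 + 27745) = (-266 + (-92 + 127))/58858 = (-266 + 35)*(1/58858) = -231*1/58858 = -231/58858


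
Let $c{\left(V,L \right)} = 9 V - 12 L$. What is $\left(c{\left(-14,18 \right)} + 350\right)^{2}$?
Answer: $64$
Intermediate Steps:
$c{\left(V,L \right)} = - 12 L + 9 V$
$\left(c{\left(-14,18 \right)} + 350\right)^{2} = \left(\left(\left(-12\right) 18 + 9 \left(-14\right)\right) + 350\right)^{2} = \left(\left(-216 - 126\right) + 350\right)^{2} = \left(-342 + 350\right)^{2} = 8^{2} = 64$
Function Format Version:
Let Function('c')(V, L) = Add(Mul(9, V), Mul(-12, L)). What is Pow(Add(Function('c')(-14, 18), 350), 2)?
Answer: 64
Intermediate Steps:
Function('c')(V, L) = Add(Mul(-12, L), Mul(9, V))
Pow(Add(Function('c')(-14, 18), 350), 2) = Pow(Add(Add(Mul(-12, 18), Mul(9, -14)), 350), 2) = Pow(Add(Add(-216, -126), 350), 2) = Pow(Add(-342, 350), 2) = Pow(8, 2) = 64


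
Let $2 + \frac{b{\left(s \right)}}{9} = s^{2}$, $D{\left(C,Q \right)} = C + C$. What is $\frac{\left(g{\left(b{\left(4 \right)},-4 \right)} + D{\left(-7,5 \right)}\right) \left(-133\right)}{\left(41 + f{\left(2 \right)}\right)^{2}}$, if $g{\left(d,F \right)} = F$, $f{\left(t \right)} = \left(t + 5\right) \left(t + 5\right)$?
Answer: $\frac{133}{450} \approx 0.29556$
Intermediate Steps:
$D{\left(C,Q \right)} = 2 C$
$f{\left(t \right)} = \left(5 + t\right)^{2}$ ($f{\left(t \right)} = \left(5 + t\right) \left(5 + t\right) = \left(5 + t\right)^{2}$)
$b{\left(s \right)} = -18 + 9 s^{2}$
$\frac{\left(g{\left(b{\left(4 \right)},-4 \right)} + D{\left(-7,5 \right)}\right) \left(-133\right)}{\left(41 + f{\left(2 \right)}\right)^{2}} = \frac{\left(-4 + 2 \left(-7\right)\right) \left(-133\right)}{\left(41 + \left(5 + 2\right)^{2}\right)^{2}} = \frac{\left(-4 - 14\right) \left(-133\right)}{\left(41 + 7^{2}\right)^{2}} = \frac{\left(-18\right) \left(-133\right)}{\left(41 + 49\right)^{2}} = \frac{2394}{90^{2}} = \frac{2394}{8100} = 2394 \cdot \frac{1}{8100} = \frac{133}{450}$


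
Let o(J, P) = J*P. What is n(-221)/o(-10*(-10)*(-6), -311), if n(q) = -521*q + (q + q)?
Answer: 38233/62200 ≈ 0.61468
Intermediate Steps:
n(q) = -519*q (n(q) = -521*q + 2*q = -519*q)
n(-221)/o(-10*(-10)*(-6), -311) = (-519*(-221))/(((-10*(-10)*(-6))*(-311))) = 114699/(((100*(-6))*(-311))) = 114699/((-600*(-311))) = 114699/186600 = 114699*(1/186600) = 38233/62200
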